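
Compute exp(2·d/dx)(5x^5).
5 x^{5} + 50 x^{4} + 200 x^{3} + 400 x^{2} + 400 x + 160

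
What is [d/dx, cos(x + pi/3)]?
- \sin{\left(x + \frac{\pi}{3} \right)}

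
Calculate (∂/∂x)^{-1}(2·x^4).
\frac{2 x^{5}}{5}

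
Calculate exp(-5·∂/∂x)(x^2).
x^{2} - 10 x + 25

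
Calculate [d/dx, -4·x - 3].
-4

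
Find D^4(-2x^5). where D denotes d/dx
- 240 x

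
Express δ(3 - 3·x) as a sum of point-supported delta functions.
\frac{\delta(x - 1)}{3}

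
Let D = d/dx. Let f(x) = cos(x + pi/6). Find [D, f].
- \sin{\left(x + \frac{\pi}{6} \right)}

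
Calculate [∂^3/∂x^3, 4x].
12\frac{d^{2}}{dx^{2}}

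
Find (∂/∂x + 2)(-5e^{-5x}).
15 e^{- 5 x}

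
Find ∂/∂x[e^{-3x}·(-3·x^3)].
9 x^{2} \left(x - 1\right) e^{- 3 x}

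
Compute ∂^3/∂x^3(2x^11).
1980 x^{8}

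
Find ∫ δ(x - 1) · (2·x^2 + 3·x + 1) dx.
6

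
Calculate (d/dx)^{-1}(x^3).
\frac{x^{4}}{4}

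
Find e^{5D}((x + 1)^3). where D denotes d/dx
x^{3} + 18 x^{2} + 108 x + 216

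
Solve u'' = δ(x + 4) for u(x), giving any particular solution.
\frac{|x + 4|}{2}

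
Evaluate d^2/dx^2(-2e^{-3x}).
- 18 e^{- 3 x}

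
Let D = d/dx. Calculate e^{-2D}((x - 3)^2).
x^{2} - 10 x + 25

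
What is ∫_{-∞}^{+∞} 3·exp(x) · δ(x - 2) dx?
3 e^{2}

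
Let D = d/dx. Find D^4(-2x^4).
-48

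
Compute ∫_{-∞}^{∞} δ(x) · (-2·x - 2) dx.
-2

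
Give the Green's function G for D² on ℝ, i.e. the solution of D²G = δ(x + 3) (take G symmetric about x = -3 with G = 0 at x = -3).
\frac{|x + 3|}{2}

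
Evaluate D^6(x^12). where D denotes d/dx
665280 x^{6}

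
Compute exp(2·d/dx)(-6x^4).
- 6 x^{4} - 48 x^{3} - 144 x^{2} - 192 x - 96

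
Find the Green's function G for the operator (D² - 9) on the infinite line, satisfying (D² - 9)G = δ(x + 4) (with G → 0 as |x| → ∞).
-\frac{e^{-3|x + 4|}}{6}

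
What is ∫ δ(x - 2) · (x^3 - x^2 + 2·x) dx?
8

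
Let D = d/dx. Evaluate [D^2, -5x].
-10D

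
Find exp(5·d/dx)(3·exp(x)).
3 e^{x + 5}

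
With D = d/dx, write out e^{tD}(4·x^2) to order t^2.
4 t^{2} + 8 t x + 4 x^{2}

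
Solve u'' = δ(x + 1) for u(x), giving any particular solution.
\frac{|x + 1|}{2}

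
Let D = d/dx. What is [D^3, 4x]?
12D^{2}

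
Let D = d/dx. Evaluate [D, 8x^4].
32 x^{3}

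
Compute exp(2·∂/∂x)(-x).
- x - 2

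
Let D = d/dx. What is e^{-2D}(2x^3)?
2 x^{3} - 12 x^{2} + 24 x - 16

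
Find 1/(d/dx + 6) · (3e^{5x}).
\frac{3 e^{5 x}}{11}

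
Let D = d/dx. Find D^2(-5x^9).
- 360 x^{7}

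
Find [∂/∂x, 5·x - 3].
5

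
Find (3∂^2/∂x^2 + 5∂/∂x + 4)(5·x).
20 x + 25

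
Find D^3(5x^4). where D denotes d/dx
120 x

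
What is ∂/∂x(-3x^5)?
- 15 x^{4}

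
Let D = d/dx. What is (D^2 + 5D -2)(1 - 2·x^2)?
4 x^{2} - 20 x - 6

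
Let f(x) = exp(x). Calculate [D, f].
e^{x}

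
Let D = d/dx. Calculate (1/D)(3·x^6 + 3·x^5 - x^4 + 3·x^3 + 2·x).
\frac{3 x^{7}}{7} + \frac{x^{6}}{2} - \frac{x^{5}}{5} + \frac{3 x^{4}}{4} + x^{2}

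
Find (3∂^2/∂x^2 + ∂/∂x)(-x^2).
- 2 x - 6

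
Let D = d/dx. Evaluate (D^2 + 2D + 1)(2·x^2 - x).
2 x^{2} + 7 x + 2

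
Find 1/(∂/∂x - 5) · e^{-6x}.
- \frac{e^{- 6 x}}{11}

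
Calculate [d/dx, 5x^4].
20 x^{3}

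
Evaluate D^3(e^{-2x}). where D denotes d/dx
- 8 e^{- 2 x}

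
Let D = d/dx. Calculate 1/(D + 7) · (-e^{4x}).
- \frac{e^{4 x}}{11}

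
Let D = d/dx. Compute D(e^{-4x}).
- 4 e^{- 4 x}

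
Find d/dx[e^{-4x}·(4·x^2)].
8 x \left(1 - 2 x\right) e^{- 4 x}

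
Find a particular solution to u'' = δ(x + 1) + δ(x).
\frac{|x + 1|}{2} + \frac{|x|}{2}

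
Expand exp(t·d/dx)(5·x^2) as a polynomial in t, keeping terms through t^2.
5 t^{2} + 10 t x + 5 x^{2}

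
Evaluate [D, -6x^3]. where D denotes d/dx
- 18 x^{2}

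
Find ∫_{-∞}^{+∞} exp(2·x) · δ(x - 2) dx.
e^{4}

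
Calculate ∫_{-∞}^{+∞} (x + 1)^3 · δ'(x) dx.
-3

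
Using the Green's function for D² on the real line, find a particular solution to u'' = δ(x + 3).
\frac{|x + 3|}{2}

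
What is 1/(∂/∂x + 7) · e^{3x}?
\frac{e^{3 x}}{10}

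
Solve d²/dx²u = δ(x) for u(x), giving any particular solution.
\frac{|x|}{2}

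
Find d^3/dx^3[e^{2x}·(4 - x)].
\left(20 - 8 x\right) e^{2 x}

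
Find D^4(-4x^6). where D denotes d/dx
- 1440 x^{2}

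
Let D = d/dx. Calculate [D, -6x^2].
- 12 x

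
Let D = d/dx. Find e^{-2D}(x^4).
x^{4} - 8 x^{3} + 24 x^{2} - 32 x + 16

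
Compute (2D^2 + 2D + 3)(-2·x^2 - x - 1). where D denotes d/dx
- 6 x^{2} - 11 x - 13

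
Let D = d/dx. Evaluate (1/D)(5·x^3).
\frac{5 x^{4}}{4}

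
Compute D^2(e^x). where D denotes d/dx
e^{x}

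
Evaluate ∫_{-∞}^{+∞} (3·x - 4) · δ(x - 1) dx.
-1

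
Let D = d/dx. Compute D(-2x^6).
- 12 x^{5}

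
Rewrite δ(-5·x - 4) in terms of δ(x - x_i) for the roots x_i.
\frac{\delta(x + 4/5)}{5}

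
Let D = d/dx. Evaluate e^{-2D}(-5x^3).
- 5 x^{3} + 30 x^{2} - 60 x + 40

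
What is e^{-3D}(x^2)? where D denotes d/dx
x^{2} - 6 x + 9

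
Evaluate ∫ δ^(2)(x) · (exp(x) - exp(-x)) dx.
0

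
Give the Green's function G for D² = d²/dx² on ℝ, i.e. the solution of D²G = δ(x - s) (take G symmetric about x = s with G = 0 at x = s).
\frac{|x - s|}{2}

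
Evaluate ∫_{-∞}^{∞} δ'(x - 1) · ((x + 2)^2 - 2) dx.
-6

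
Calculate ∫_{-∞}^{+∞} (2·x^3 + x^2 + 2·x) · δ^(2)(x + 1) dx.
-10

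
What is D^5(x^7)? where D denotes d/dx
2520 x^{2}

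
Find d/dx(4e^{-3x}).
- 12 e^{- 3 x}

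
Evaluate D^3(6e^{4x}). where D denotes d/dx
384 e^{4 x}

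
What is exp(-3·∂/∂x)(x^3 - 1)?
x^{3} - 9 x^{2} + 27 x - 28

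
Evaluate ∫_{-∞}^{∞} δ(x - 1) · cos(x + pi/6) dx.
\cos{\left(\frac{\pi}{6} + 1 \right)}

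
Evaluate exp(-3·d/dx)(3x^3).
3 x^{3} - 27 x^{2} + 81 x - 81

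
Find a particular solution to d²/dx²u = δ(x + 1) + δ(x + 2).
\frac{|x + 1|}{2} + \frac{|x + 2|}{2}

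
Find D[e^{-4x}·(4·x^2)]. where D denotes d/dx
8 x \left(1 - 2 x\right) e^{- 4 x}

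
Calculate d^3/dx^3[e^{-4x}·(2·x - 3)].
32 \left(9 - 4 x\right) e^{- 4 x}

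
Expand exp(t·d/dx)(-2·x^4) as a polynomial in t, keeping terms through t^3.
2 x \left(- 4 t^{3} - 6 t^{2} x - 4 t x^{2} - x^{3}\right)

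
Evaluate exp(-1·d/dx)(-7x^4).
- 7 x^{4} + 28 x^{3} - 42 x^{2} + 28 x - 7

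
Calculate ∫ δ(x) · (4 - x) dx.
4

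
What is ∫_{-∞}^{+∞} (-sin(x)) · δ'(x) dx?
1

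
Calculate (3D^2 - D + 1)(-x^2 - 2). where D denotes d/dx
- x^{2} + 2 x - 8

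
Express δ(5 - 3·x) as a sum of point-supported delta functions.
\frac{\delta(x - 5/3)}{3}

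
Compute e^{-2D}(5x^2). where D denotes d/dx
5 x^{2} - 20 x + 20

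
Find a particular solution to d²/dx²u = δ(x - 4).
\frac{|x - 4|}{2}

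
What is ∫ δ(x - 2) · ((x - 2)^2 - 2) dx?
-2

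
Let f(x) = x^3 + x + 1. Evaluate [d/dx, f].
3 x^{2} + 1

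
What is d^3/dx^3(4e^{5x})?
500 e^{5 x}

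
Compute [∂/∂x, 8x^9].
72 x^{8}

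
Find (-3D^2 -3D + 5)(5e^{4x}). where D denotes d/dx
- 275 e^{4 x}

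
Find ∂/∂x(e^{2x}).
2 e^{2 x}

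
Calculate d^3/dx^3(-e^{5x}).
- 125 e^{5 x}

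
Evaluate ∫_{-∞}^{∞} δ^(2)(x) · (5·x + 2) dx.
0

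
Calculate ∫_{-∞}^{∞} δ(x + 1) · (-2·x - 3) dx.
-1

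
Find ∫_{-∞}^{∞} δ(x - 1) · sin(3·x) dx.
\sin{\left(3 \right)}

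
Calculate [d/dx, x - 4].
1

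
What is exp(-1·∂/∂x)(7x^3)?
7 x^{3} - 21 x^{2} + 21 x - 7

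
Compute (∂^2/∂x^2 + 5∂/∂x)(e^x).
6 e^{x}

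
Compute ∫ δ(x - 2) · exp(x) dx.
e^{2}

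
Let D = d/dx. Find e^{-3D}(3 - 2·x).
9 - 2 x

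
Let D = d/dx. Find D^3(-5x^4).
- 120 x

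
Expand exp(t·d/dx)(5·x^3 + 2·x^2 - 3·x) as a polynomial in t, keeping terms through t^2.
t^{2} \left(15 x + 2\right) + t \left(15 x^{2} + 4 x - 3\right) + 5 x^{3} + 2 x^{2} - 3 x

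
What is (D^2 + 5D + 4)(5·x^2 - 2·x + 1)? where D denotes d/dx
20 x^{2} + 42 x + 4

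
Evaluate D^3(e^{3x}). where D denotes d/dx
27 e^{3 x}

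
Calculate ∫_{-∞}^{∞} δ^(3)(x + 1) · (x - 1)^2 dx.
0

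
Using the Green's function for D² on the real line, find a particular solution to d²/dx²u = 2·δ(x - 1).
|x - 1|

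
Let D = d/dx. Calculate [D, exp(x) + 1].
e^{x}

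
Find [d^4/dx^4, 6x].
24\frac{d^{3}}{dx^{3}}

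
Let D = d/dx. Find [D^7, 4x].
28D^{6}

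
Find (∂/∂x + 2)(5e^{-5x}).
- 15 e^{- 5 x}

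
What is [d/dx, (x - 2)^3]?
3 \left(x - 2\right)^{2}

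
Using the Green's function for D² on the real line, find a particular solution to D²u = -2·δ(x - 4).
-|x - 4|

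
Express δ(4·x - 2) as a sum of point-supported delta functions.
\frac{\delta(x - 1/2)}{4}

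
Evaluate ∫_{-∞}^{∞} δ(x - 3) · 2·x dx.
6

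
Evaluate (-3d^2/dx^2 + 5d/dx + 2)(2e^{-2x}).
- 40 e^{- 2 x}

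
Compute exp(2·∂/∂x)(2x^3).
2 x^{3} + 12 x^{2} + 24 x + 16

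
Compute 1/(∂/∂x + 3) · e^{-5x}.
- \frac{e^{- 5 x}}{2}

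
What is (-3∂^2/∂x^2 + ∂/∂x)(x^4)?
4 x^{2} \left(x - 9\right)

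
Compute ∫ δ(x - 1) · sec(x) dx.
\sec{\left(1 \right)}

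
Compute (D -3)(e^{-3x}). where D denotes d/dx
- 6 e^{- 3 x}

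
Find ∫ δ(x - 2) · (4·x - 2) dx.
6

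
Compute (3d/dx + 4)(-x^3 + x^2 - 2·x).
- 4 x^{3} - 5 x^{2} - 2 x - 6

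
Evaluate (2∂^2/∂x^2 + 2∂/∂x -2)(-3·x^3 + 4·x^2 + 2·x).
6 x^{3} - 26 x^{2} - 24 x + 20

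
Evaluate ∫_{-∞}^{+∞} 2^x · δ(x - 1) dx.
2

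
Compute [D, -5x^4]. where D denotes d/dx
- 20 x^{3}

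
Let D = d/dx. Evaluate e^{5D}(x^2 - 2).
x^{2} + 10 x + 23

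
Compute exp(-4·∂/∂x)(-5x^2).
- 5 x^{2} + 40 x - 80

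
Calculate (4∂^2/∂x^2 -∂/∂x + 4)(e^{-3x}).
43 e^{- 3 x}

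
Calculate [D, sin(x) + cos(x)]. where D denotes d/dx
- \sin{\left(x \right)} + \cos{\left(x \right)}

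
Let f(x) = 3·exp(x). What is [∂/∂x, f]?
3 e^{x}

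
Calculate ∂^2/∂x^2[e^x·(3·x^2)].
3 \left(x^{2} + 4 x + 2\right) e^{x}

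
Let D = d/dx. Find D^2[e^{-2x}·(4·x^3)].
8 x \left(2 x^{2} - 6 x + 3\right) e^{- 2 x}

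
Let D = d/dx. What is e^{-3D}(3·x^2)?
3 x^{2} - 18 x + 27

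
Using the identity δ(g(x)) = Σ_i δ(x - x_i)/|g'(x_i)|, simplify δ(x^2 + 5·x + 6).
\frac{\delta(x + 2) + \delta(x + 3)}{1}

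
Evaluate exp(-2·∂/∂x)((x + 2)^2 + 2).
x^{2} + 2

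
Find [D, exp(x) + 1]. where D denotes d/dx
e^{x}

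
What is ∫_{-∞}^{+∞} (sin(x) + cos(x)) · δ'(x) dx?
-1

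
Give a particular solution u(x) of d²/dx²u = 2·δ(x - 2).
|x - 2|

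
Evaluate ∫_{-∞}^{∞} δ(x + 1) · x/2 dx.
- \frac{1}{2}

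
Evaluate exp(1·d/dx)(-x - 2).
- x - 3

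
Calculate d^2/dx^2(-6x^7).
- 252 x^{5}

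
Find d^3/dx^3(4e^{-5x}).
- 500 e^{- 5 x}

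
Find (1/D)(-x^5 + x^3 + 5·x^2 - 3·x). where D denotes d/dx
- \frac{x^{6}}{6} + \frac{x^{4}}{4} + \frac{5 x^{3}}{3} - \frac{3 x^{2}}{2}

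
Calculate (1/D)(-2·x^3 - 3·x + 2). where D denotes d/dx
- \frac{x^{4}}{2} - \frac{3 x^{2}}{2} + 2 x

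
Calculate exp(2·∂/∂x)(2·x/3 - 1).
\frac{2 x}{3} + \frac{1}{3}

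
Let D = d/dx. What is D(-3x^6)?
- 18 x^{5}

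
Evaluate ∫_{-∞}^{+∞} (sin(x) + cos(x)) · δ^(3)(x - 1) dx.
- \sin{\left(1 \right)} + \cos{\left(1 \right)}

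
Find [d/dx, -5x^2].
- 10 x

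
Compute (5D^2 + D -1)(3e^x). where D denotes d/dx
15 e^{x}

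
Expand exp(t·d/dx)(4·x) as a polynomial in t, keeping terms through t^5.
4 t + 4 x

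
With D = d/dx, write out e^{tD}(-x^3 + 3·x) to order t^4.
- t^{3} - 3 t^{2} x - 3 t \left(x^{2} - 1\right) - x^{3} + 3 x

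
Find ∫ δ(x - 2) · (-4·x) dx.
-8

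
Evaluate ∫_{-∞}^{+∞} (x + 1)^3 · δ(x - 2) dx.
27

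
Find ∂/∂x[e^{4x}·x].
\left(4 x + 1\right) e^{4 x}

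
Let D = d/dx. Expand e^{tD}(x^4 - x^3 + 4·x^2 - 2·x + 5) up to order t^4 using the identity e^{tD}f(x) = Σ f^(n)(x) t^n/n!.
t^{4} + t^{3} \left(4 x - 1\right) + t^{2} \left(6 x^{2} - 3 x + 4\right) + t \left(4 x^{3} - 3 x^{2} + 8 x - 2\right) + x^{4} - x^{3} + 4 x^{2} - 2 x + 5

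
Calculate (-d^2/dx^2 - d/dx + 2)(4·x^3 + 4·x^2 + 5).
8 x^{3} - 4 x^{2} - 32 x + 2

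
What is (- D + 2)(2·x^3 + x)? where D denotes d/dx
4 x^{3} - 6 x^{2} + 2 x - 1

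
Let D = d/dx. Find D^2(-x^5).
- 20 x^{3}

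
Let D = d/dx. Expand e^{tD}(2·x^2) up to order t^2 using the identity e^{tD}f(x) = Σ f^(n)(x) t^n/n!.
2 t^{2} + 4 t x + 2 x^{2}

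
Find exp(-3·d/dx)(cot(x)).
\cot{\left(x - 3 \right)}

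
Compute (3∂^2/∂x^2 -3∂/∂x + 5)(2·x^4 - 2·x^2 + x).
10 x^{4} - 24 x^{3} + 62 x^{2} + 17 x - 15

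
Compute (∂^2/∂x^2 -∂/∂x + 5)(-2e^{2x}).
- 14 e^{2 x}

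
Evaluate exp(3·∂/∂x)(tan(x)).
\tan{\left(x + 3 \right)}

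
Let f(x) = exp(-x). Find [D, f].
- e^{- x}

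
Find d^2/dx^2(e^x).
e^{x}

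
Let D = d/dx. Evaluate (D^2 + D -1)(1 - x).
x - 2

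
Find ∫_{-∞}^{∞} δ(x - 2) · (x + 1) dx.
3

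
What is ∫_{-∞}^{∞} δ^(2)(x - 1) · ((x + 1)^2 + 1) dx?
2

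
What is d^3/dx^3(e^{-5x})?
- 125 e^{- 5 x}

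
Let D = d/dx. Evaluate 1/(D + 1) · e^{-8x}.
- \frac{e^{- 8 x}}{7}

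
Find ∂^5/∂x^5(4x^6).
2880 x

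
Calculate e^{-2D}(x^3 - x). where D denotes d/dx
x^{3} - 6 x^{2} + 11 x - 6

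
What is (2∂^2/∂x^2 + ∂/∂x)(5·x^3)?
15 x \left(x + 4\right)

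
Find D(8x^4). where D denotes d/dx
32 x^{3}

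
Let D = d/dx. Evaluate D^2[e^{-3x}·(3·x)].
9 \left(3 x - 2\right) e^{- 3 x}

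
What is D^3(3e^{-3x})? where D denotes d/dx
- 81 e^{- 3 x}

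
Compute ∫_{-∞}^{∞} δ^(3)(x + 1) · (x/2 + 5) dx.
0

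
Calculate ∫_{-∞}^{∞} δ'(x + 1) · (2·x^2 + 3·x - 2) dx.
1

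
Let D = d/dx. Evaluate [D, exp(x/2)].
\frac{e^{\frac{x}{2}}}{2}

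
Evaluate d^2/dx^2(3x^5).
60 x^{3}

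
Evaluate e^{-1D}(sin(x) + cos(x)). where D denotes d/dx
\sqrt{2} \cos{\left(- x + \frac{\pi}{4} + 1 \right)}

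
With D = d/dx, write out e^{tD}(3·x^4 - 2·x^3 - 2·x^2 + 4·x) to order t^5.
3 t^{4} + t^{3} \left(12 x - 2\right) + t^{2} \left(18 x^{2} - 6 x - 2\right) + 2 t \left(6 x^{3} - 3 x^{2} - 2 x + 2\right) + 3 x^{4} - 2 x^{3} - 2 x^{2} + 4 x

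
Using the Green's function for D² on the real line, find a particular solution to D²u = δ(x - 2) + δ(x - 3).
\frac{|x - 2|}{2} + \frac{|x - 3|}{2}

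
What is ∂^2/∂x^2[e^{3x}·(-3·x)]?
\left(- 27 x - 18\right) e^{3 x}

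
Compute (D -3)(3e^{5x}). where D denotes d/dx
6 e^{5 x}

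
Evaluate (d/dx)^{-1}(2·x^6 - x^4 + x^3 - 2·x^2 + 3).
\frac{2 x^{7}}{7} - \frac{x^{5}}{5} + \frac{x^{4}}{4} - \frac{2 x^{3}}{3} + 3 x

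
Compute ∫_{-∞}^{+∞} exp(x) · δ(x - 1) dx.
e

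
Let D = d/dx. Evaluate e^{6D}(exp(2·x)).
e^{2 x + 12}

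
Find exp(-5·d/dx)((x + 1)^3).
x^{3} - 12 x^{2} + 48 x - 64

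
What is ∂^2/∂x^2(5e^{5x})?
125 e^{5 x}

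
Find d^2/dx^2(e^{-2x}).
4 e^{- 2 x}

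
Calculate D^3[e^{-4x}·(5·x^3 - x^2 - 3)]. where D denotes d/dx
2 \left(- 160 x^{3} + 392 x^{2} - 228 x + 123\right) e^{- 4 x}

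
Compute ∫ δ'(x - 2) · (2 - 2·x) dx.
2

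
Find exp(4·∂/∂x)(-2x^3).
- 2 x^{3} - 24 x^{2} - 96 x - 128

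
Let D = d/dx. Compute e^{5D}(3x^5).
3 x^{5} + 75 x^{4} + 750 x^{3} + 3750 x^{2} + 9375 x + 9375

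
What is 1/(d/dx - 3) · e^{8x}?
\frac{e^{8 x}}{5}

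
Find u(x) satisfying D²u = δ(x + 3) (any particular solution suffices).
\frac{|x + 3|}{2}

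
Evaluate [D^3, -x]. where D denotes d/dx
-3D^{2}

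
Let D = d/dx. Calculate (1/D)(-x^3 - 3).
- \frac{x^{4}}{4} - 3 x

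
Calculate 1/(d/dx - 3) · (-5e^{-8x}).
\frac{5 e^{- 8 x}}{11}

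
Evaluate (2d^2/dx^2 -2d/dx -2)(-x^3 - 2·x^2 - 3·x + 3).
2 x^{3} + 10 x^{2} + 2 x - 8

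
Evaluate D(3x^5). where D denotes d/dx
15 x^{4}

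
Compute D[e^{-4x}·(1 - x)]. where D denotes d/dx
\left(4 x - 5\right) e^{- 4 x}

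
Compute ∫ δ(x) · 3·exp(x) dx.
3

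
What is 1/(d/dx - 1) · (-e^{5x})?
- \frac{e^{5 x}}{4}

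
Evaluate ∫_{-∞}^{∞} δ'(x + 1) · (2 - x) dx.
1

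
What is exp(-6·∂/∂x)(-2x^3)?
- 2 x^{3} + 36 x^{2} - 216 x + 432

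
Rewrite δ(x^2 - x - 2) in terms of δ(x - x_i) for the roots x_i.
\frac{\delta(x + 1) + \delta(x - 2)}{3}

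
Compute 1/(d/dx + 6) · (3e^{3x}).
\frac{e^{3 x}}{3}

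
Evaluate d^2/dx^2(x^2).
2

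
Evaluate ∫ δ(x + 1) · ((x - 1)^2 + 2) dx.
6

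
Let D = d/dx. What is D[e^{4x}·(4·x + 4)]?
\left(16 x + 20\right) e^{4 x}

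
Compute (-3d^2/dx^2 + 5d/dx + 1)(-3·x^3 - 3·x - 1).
- 3 x^{3} - 45 x^{2} + 51 x - 16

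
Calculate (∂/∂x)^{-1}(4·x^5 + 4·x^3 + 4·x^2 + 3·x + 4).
\frac{2 x^{6}}{3} + x^{4} + \frac{4 x^{3}}{3} + \frac{3 x^{2}}{2} + 4 x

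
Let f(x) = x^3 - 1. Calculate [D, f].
3 x^{2}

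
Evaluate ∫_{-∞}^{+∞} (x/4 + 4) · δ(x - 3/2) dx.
\frac{35}{8}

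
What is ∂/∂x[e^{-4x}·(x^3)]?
x^{2} \left(3 - 4 x\right) e^{- 4 x}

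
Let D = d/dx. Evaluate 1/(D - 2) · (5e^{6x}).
\frac{5 e^{6 x}}{4}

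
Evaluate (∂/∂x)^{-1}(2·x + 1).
x^{2} + x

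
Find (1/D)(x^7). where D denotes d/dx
\frac{x^{8}}{8}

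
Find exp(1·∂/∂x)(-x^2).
- x^{2} - 2 x - 1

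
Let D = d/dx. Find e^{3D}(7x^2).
7 x^{2} + 42 x + 63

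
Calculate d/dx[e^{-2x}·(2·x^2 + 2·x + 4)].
2 \left(- 2 x^{2} - 3\right) e^{- 2 x}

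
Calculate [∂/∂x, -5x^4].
- 20 x^{3}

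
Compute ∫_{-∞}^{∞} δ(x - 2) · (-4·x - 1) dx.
-9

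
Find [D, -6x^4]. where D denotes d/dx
- 24 x^{3}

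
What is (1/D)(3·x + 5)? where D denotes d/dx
\frac{3 x^{2}}{2} + 5 x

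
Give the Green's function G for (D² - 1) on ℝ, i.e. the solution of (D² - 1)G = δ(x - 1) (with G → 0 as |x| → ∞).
-\frac{e^{-|x - 1|}}{2}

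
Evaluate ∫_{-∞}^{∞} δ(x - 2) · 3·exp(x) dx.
3 e^{2}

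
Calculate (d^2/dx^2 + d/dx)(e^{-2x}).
2 e^{- 2 x}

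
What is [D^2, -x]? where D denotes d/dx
-2D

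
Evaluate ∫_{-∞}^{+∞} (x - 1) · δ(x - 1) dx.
0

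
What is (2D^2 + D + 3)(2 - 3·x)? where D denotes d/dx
3 - 9 x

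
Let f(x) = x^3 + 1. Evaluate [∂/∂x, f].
3 x^{2}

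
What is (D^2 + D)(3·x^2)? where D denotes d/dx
6 x + 6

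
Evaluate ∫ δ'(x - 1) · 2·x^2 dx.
-4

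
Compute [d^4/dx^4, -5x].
-20\frac{d^{3}}{dx^{3}}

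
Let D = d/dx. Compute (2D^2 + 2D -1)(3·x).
6 - 3 x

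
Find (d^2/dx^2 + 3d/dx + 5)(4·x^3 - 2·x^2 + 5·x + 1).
20 x^{3} + 26 x^{2} + 37 x + 16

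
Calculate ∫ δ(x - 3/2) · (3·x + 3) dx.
\frac{15}{2}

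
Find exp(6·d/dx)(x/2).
\frac{x}{2} + 3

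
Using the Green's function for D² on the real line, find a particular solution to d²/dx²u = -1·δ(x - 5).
-\frac{|x - 5|}{2}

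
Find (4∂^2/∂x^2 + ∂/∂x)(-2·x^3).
6 x \left(- x - 8\right)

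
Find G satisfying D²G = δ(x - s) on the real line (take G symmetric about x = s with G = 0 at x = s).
\frac{|x - s|}{2}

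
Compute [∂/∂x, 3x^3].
9 x^{2}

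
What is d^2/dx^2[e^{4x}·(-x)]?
\left(- 16 x - 8\right) e^{4 x}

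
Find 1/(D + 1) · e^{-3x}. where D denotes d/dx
- \frac{e^{- 3 x}}{2}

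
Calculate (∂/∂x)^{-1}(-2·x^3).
- \frac{x^{4}}{2}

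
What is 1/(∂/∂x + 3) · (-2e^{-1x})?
- e^{- x}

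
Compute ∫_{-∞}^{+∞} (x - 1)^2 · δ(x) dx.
1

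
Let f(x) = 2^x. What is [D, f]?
2^{x} \log{\left(2 \right)}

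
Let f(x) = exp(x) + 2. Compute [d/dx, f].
e^{x}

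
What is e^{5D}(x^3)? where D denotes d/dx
x^{3} + 15 x^{2} + 75 x + 125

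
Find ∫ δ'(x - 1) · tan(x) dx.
- \tan^{2}{\left(1 \right)} - 1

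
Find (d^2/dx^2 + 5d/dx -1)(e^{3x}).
23 e^{3 x}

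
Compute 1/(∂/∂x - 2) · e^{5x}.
\frac{e^{5 x}}{3}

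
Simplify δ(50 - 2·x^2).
\frac{\delta(x - 5) + \delta(x + 5)}{20}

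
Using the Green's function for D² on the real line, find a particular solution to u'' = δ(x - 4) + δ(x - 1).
\frac{|x - 4|}{2} + \frac{|x - 1|}{2}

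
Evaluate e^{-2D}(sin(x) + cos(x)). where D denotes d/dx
\sqrt{2} \cos{\left(- x + \frac{\pi}{4} + 2 \right)}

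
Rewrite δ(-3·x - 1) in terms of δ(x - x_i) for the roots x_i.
\frac{\delta(x + 1/3)}{3}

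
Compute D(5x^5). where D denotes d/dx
25 x^{4}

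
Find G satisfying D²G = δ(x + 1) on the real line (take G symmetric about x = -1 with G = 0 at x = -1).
\frac{|x + 1|}{2}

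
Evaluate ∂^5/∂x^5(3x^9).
45360 x^{4}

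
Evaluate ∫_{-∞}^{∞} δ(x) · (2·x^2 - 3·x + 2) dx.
2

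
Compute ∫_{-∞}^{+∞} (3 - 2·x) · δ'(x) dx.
2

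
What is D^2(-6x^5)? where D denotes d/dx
- 120 x^{3}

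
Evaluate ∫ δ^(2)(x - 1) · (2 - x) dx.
0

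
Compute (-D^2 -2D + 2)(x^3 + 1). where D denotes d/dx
2 x^{3} - 6 x^{2} - 6 x + 2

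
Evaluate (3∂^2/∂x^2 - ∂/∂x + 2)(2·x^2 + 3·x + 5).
4 x^{2} + 2 x + 19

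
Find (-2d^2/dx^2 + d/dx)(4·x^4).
16 x^{2} \left(x - 6\right)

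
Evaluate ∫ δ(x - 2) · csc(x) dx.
\csc{\left(2 \right)}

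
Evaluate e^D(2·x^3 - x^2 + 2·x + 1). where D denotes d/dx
2 x^{3} + 5 x^{2} + 6 x + 4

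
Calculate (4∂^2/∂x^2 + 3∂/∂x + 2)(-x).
- 2 x - 3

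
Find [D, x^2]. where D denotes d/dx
2 x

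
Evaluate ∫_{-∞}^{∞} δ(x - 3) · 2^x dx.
8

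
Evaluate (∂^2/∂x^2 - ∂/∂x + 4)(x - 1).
4 x - 5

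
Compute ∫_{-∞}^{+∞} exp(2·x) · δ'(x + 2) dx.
- \frac{2}{e^{4}}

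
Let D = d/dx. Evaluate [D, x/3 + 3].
\frac{1}{3}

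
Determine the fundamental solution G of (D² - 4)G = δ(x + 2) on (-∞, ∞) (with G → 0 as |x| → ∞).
-\frac{e^{-2|x + 2|}}{4}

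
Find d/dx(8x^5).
40 x^{4}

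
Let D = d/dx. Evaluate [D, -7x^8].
- 56 x^{7}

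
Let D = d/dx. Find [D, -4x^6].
- 24 x^{5}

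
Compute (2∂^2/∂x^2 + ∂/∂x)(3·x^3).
9 x \left(x + 4\right)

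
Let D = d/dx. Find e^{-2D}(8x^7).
8 x^{7} - 112 x^{6} + 672 x^{5} - 2240 x^{4} + 4480 x^{3} - 5376 x^{2} + 3584 x - 1024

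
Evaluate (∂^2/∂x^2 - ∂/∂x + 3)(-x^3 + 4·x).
- 3 x^{3} + 3 x^{2} + 6 x - 4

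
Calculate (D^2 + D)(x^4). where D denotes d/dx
4 x^{2} \left(x + 3\right)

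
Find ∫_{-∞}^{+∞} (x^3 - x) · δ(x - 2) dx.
6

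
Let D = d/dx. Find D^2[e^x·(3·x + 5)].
\left(3 x + 11\right) e^{x}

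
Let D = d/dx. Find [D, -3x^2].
- 6 x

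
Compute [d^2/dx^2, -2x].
-4\frac{d}{dx}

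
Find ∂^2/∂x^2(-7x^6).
- 210 x^{4}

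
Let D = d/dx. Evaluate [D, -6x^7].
- 42 x^{6}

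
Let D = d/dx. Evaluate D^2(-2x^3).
- 12 x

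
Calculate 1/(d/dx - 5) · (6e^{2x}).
- 2 e^{2 x}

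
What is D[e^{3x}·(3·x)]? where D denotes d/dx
\left(9 x + 3\right) e^{3 x}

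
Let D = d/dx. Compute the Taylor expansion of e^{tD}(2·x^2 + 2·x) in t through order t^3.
2 t^{2} + 2 t \left(2 x + 1\right) + 2 x^{2} + 2 x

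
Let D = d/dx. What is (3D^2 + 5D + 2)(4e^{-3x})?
56 e^{- 3 x}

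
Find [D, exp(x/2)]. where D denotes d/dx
\frac{e^{\frac{x}{2}}}{2}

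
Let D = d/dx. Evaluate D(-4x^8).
- 32 x^{7}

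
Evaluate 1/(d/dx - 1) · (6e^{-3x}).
- \frac{3 e^{- 3 x}}{2}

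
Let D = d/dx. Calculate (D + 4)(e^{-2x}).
2 e^{- 2 x}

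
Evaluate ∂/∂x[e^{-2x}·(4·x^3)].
x^{2} \left(12 - 8 x\right) e^{- 2 x}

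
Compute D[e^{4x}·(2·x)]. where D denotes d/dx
\left(8 x + 2\right) e^{4 x}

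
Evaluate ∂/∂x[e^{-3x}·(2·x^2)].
2 x \left(2 - 3 x\right) e^{- 3 x}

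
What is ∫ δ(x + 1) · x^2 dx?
1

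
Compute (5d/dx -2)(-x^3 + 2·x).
2 x^{3} - 15 x^{2} - 4 x + 10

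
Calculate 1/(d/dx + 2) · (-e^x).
- \frac{e^{x}}{3}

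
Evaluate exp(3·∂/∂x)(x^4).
x^{4} + 12 x^{3} + 54 x^{2} + 108 x + 81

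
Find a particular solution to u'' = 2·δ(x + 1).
|x + 1|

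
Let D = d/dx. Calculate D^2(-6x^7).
- 252 x^{5}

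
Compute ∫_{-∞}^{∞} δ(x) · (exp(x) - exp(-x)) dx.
0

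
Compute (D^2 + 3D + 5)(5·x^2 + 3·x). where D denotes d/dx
25 x^{2} + 45 x + 19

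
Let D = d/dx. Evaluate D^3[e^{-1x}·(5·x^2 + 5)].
5 \left(- x^{2} + 6 x - 7\right) e^{- x}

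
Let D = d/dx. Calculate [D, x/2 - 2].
\frac{1}{2}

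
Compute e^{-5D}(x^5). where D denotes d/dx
x^{5} - 25 x^{4} + 250 x^{3} - 1250 x^{2} + 3125 x - 3125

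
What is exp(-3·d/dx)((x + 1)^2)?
x^{2} - 4 x + 4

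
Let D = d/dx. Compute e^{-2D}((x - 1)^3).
x^{3} - 9 x^{2} + 27 x - 27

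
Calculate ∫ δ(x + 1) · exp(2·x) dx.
e^{-2}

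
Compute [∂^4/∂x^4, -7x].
-28\frac{d^{3}}{dx^{3}}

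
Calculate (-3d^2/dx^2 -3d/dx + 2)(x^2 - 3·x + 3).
2 x^{2} - 12 x + 9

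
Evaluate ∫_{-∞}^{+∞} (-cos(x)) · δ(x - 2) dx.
- \cos{\left(2 \right)}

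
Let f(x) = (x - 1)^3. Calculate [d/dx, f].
3 \left(x - 1\right)^{2}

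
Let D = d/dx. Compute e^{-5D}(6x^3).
6 x^{3} - 90 x^{2} + 450 x - 750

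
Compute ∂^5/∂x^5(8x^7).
20160 x^{2}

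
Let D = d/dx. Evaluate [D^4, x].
4D^{3}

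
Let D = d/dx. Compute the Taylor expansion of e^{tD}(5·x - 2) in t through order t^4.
5 t + 5 x - 2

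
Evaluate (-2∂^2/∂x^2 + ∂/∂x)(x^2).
2 x - 4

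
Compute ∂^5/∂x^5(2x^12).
190080 x^{7}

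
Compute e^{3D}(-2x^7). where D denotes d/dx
- 2 x^{7} - 42 x^{6} - 378 x^{5} - 1890 x^{4} - 5670 x^{3} - 10206 x^{2} - 10206 x - 4374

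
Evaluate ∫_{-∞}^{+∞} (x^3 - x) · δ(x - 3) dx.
24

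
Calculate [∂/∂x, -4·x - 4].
-4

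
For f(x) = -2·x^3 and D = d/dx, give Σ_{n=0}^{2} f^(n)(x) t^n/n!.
2 x \left(- 3 t^{2} - 3 t x - x^{2}\right)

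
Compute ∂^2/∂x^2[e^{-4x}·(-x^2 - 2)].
2 \left(- 8 x^{2} + 8 x - 17\right) e^{- 4 x}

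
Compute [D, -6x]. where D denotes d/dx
-6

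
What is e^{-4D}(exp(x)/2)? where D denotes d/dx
\frac{e^{x - 4}}{2}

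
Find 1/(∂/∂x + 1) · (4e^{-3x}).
- 2 e^{- 3 x}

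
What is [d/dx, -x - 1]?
-1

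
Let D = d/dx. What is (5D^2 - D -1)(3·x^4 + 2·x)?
- 3 x^{4} - 12 x^{3} + 180 x^{2} - 2 x - 2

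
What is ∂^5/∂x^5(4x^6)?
2880 x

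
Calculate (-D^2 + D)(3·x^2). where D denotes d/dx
6 x - 6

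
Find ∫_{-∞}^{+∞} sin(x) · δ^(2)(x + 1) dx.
\sin{\left(1 \right)}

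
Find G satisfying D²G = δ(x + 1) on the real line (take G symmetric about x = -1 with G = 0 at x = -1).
\frac{|x + 1|}{2}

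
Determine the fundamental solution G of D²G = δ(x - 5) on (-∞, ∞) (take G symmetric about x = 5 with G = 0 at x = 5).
\frac{|x - 5|}{2}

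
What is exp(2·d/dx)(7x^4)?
7 x^{4} + 56 x^{3} + 168 x^{2} + 224 x + 112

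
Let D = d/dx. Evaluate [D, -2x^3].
- 6 x^{2}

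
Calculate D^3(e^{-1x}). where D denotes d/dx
- e^{- x}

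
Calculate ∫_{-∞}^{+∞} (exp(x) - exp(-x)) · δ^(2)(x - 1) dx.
2 \sinh{\left(1 \right)}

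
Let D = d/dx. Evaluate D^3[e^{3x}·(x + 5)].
27 \left(x + 6\right) e^{3 x}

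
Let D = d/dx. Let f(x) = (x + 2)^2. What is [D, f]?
2 x + 4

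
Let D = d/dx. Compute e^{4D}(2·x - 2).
2 x + 6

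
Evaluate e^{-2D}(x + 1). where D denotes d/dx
x - 1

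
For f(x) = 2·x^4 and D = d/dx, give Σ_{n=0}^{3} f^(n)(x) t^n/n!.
2 x \left(4 t^{3} + 6 t^{2} x + 4 t x^{2} + x^{3}\right)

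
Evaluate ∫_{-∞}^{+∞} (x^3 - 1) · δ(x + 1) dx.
-2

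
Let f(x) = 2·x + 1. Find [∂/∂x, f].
2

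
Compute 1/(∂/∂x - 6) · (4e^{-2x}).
- \frac{e^{- 2 x}}{2}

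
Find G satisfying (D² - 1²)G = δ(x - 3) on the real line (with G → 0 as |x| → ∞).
-\frac{e^{-|x - 3|}}{2}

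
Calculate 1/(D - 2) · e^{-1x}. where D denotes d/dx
- \frac{e^{- x}}{3}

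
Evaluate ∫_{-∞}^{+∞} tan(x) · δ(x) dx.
0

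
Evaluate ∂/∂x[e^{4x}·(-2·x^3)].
x^{2} \left(- 8 x - 6\right) e^{4 x}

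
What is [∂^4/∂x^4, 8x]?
32\frac{d^{3}}{dx^{3}}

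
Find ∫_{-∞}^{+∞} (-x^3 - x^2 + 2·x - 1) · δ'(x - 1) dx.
3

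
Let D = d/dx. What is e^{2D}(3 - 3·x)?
- 3 x - 3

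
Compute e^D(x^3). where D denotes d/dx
x^{3} + 3 x^{2} + 3 x + 1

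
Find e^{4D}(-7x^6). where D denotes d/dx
- 7 x^{6} - 168 x^{5} - 1680 x^{4} - 8960 x^{3} - 26880 x^{2} - 43008 x - 28672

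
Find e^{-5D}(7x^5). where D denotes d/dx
7 x^{5} - 175 x^{4} + 1750 x^{3} - 8750 x^{2} + 21875 x - 21875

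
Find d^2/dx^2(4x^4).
48 x^{2}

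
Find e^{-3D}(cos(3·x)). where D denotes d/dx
\cos{\left(3 x - 9 \right)}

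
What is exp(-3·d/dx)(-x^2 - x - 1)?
- x^{2} + 5 x - 7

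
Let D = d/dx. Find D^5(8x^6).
5760 x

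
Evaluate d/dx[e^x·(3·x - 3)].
3 x e^{x}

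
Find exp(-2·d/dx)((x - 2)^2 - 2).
x^{2} - 8 x + 14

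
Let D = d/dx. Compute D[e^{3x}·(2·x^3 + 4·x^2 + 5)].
\left(6 x^{3} + 18 x^{2} + 8 x + 15\right) e^{3 x}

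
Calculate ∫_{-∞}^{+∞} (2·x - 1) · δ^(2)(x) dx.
0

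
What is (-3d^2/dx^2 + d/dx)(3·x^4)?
12 x^{2} \left(x - 9\right)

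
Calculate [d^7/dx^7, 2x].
14\frac{d^{6}}{dx^{6}}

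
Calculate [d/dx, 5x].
5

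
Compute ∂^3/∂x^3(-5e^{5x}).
- 625 e^{5 x}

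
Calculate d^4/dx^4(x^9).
3024 x^{5}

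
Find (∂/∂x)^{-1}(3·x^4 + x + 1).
\frac{3 x^{5}}{5} + \frac{x^{2}}{2} + x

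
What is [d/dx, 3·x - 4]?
3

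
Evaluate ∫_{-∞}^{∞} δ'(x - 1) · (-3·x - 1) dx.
3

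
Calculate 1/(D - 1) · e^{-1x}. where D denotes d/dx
- \frac{e^{- x}}{2}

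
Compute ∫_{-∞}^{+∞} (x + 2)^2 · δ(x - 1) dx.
9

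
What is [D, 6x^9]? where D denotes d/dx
54 x^{8}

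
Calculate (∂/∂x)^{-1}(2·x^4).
\frac{2 x^{5}}{5}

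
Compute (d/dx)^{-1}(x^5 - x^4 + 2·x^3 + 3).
\frac{x^{6}}{6} - \frac{x^{5}}{5} + \frac{x^{4}}{2} + 3 x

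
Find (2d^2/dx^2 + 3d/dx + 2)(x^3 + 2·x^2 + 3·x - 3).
2 x^{3} + 13 x^{2} + 30 x + 11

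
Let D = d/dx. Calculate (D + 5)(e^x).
6 e^{x}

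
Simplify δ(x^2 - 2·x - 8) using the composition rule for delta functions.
\frac{\delta(x - 4) + \delta(x + 2)}{6}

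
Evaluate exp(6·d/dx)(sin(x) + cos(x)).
\sqrt{2} \sin{\left(x + \frac{\pi}{4} + 6 \right)}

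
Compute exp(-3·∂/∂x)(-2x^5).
- 2 x^{5} + 30 x^{4} - 180 x^{3} + 540 x^{2} - 810 x + 486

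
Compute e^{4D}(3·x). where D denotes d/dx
3 x + 12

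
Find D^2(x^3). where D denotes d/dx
6 x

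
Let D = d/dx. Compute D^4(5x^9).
15120 x^{5}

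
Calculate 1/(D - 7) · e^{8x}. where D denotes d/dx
e^{8 x}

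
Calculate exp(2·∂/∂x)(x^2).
x^{2} + 4 x + 4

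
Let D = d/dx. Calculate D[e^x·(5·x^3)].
5 x^{2} \left(x + 3\right) e^{x}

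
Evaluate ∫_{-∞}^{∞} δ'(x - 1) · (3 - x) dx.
1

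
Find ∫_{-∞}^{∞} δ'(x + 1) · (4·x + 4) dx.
-4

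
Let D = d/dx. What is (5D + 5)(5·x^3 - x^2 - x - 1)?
25 x^{3} + 70 x^{2} - 15 x - 10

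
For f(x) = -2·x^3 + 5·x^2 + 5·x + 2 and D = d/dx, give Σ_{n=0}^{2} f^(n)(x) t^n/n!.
t^{2} \left(5 - 6 x\right) + t \left(- 6 x^{2} + 10 x + 5\right) - 2 x^{3} + 5 x^{2} + 5 x + 2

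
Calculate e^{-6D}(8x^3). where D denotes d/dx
8 x^{3} - 144 x^{2} + 864 x - 1728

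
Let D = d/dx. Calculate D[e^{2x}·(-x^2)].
2 x \left(- x - 1\right) e^{2 x}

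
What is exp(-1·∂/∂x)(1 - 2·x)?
3 - 2 x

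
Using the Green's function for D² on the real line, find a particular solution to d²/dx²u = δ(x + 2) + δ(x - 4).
\frac{|x + 2|}{2} + \frac{|x - 4|}{2}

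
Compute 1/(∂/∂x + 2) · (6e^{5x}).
\frac{6 e^{5 x}}{7}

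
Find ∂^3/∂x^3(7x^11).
6930 x^{8}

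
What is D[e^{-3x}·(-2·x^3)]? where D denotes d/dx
6 x^{2} \left(x - 1\right) e^{- 3 x}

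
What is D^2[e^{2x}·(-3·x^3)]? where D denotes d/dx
- 6 x \left(2 x^{2} + 6 x + 3\right) e^{2 x}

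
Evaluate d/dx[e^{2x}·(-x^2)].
2 x \left(- x - 1\right) e^{2 x}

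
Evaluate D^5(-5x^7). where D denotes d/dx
- 12600 x^{2}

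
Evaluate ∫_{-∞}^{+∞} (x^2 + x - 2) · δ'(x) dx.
-1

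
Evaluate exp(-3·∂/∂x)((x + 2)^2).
x^{2} - 2 x + 1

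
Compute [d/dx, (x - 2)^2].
2 x - 4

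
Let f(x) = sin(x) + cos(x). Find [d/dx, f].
- \sin{\left(x \right)} + \cos{\left(x \right)}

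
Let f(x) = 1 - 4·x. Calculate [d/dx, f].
-4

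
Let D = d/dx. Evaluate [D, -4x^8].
- 32 x^{7}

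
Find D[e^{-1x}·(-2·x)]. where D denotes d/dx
2 \left(x - 1\right) e^{- x}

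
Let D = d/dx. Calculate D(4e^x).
4 e^{x}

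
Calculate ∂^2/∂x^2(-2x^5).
- 40 x^{3}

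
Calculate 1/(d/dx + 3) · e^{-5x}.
- \frac{e^{- 5 x}}{2}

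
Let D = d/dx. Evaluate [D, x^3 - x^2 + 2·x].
3 x^{2} - 2 x + 2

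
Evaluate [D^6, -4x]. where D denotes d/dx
-24D^{5}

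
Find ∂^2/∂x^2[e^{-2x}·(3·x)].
12 \left(x - 1\right) e^{- 2 x}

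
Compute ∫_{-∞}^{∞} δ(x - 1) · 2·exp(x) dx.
2 e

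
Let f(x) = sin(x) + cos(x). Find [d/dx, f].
- \sin{\left(x \right)} + \cos{\left(x \right)}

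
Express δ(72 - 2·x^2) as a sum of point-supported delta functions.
\frac{\delta(x - 6) + \delta(x + 6)}{24}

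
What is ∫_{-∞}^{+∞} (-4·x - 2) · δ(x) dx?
-2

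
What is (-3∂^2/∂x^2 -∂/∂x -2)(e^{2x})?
- 16 e^{2 x}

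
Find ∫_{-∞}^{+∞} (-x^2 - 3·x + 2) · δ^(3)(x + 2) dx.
0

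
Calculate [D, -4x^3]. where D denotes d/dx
- 12 x^{2}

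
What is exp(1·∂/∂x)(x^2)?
x^{2} + 2 x + 1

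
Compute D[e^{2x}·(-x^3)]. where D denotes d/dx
x^{2} \left(- 2 x - 3\right) e^{2 x}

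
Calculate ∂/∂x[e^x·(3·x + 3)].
3 \left(x + 2\right) e^{x}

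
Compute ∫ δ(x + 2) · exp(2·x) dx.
e^{-4}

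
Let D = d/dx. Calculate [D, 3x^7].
21 x^{6}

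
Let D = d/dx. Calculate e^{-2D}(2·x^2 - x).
2 x^{2} - 9 x + 10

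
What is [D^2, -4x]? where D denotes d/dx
-8D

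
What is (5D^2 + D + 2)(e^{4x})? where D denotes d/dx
86 e^{4 x}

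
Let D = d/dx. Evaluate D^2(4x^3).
24 x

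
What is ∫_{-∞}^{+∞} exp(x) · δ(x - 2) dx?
e^{2}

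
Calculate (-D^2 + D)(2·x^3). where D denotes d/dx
6 x \left(x - 2\right)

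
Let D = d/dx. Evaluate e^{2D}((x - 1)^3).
x^{3} + 3 x^{2} + 3 x + 1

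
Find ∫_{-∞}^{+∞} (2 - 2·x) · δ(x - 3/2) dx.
-1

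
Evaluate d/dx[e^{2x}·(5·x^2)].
10 x \left(x + 1\right) e^{2 x}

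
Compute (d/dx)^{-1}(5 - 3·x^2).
- x^{3} + 5 x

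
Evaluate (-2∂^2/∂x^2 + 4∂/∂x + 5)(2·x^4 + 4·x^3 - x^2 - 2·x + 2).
10 x^{4} + 52 x^{3} - 5 x^{2} - 66 x + 6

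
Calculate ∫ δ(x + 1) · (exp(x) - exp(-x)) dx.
- 2 \sinh{\left(1 \right)}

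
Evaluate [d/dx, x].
1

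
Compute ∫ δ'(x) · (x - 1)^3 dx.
-3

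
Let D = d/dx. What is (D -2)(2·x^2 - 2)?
- 4 x^{2} + 4 x + 4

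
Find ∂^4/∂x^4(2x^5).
240 x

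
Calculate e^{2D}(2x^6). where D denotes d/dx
2 x^{6} + 24 x^{5} + 120 x^{4} + 320 x^{3} + 480 x^{2} + 384 x + 128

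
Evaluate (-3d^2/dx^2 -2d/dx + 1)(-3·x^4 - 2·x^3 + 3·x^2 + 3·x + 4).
- 3 x^{4} + 22 x^{3} + 123 x^{2} + 27 x - 20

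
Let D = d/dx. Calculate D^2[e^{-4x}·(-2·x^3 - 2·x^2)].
4 \left(- 8 x^{3} + 4 x^{2} + 5 x - 1\right) e^{- 4 x}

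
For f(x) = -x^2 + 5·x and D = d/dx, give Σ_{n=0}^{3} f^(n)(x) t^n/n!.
- t^{2} - t \left(2 x - 5\right) - x^{2} + 5 x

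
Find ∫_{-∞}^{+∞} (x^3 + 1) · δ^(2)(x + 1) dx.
-6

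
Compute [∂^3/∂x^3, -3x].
-9\frac{d^{2}}{dx^{2}}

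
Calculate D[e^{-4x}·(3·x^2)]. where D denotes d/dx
6 x \left(1 - 2 x\right) e^{- 4 x}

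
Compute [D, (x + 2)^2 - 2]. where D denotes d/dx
2 x + 4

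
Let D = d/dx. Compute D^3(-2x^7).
- 420 x^{4}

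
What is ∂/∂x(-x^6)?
- 6 x^{5}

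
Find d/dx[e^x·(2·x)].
2 \left(x + 1\right) e^{x}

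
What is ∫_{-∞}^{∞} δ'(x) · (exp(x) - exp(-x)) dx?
-2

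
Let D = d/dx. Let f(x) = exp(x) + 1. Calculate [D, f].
e^{x}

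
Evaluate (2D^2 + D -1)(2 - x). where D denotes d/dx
x - 3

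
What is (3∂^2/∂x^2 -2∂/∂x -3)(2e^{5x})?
124 e^{5 x}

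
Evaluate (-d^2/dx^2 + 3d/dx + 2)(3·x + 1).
6 x + 11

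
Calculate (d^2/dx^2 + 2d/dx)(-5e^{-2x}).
0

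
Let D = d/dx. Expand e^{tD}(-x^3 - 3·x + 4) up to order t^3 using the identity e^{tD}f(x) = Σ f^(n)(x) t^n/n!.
- t^{3} - 3 t^{2} x - 3 t \left(x^{2} + 1\right) - x^{3} - 3 x + 4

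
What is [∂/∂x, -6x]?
-6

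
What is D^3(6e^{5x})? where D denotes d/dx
750 e^{5 x}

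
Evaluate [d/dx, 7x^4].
28 x^{3}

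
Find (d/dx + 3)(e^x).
4 e^{x}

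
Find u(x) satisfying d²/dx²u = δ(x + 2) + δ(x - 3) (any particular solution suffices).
\frac{|x + 2|}{2} + \frac{|x - 3|}{2}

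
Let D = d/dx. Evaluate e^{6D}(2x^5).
2 x^{5} + 60 x^{4} + 720 x^{3} + 4320 x^{2} + 12960 x + 15552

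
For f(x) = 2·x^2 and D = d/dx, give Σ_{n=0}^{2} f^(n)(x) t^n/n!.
2 t^{2} + 4 t x + 2 x^{2}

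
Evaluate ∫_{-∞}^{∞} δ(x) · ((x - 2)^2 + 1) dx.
5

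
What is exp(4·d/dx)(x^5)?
x^{5} + 20 x^{4} + 160 x^{3} + 640 x^{2} + 1280 x + 1024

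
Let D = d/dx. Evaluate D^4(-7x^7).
- 5880 x^{3}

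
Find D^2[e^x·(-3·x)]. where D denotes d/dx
3 \left(- x - 2\right) e^{x}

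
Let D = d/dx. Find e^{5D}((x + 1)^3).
x^{3} + 18 x^{2} + 108 x + 216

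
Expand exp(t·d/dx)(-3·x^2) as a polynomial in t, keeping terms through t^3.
- 3 t^{2} - 6 t x - 3 x^{2}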